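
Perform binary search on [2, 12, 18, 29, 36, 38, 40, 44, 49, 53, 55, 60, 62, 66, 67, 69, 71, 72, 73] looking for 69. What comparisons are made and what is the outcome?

Binary search for 69 in [2, 12, 18, 29, 36, 38, 40, 44, 49, 53, 55, 60, 62, 66, 67, 69, 71, 72, 73]:

lo=0, hi=18, mid=9, arr[mid]=53 -> 53 < 69, search right half
lo=10, hi=18, mid=14, arr[mid]=67 -> 67 < 69, search right half
lo=15, hi=18, mid=16, arr[mid]=71 -> 71 > 69, search left half
lo=15, hi=15, mid=15, arr[mid]=69 -> Found target at index 15!

Binary search finds 69 at index 15 after 4 comparisons. The search repeatedly halves the search space by comparing with the middle element.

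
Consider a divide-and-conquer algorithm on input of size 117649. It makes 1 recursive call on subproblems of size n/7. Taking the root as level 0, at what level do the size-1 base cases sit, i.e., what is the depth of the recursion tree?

For divide and conquer with division factor 7:

Problem sizes at each level:
Level 0: 117649
Level 1: 16807
Level 2: 2401
Level 3: 343
Level 4: 49
Level 5: 7
Level 6: 1

The root is level 0 and the size-1 base case is level 6 (the tree spans levels 0 through 6, i.e. 7 levels counting the root), so the depth is the number of divisions: log_7(117649) = 6

The recursion tree depth is log_7(117649) = 6. At each level, the problem size is divided by 7, so it takes 6 divisions to reduce to a base case of size 1. The algorithm makes 1 recursive call at each level.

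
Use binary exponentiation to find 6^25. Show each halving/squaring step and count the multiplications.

Computing 6^25 by squaring (build up from 6^1; each line after the first costs one multiplication):

6^1 = 6
6^2 = (6^1)^2 = 6^2 = 36
6^3 = 6 * 6^2 = 6 * 36 = 216
6^6 = (6^3)^2 = 216^2 = 46656
6^12 = (6^6)^2 = 46656^2 = 2176782336
6^24 = (6^12)^2 = 2176782336^2 = 4738381338321616896
6^25 = 6 * 6^24 = 6 * 4738381338321616896 = 28430288029929701376

Result: 28430288029929701376
Multiplications needed: 6 (6 lines after 6^1)

6^25 = 28430288029929701376. Using exponentiation by squaring, this requires 6 multiplications. The key idea: if the exponent is even, square the half-power; if odd, multiply by the base once.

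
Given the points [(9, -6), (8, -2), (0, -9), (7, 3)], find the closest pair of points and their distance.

Computing all pairwise distances among 4 points:

d((9, -6), (8, -2)) = 4.1231 <-- minimum
d((9, -6), (0, -9)) = 9.4868
d((9, -6), (7, 3)) = 9.2195
d((8, -2), (0, -9)) = 10.6301
d((8, -2), (7, 3)) = 5.099
d((0, -9), (7, 3)) = 13.8924

Closest pair: (9, -6) and (8, -2) with distance 4.1231

The closest pair is (9, -6) and (8, -2) with Euclidean distance 4.1231. For 4 points, brute-force pairwise comparison is shown above. For large n, the divide-and-conquer algorithm (sort by x, recurse on halves, check the dividing strip) achieves O(n log n).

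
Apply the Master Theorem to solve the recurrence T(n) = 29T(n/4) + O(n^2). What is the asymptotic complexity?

Master Theorem for T(n) = 29T(n/4) + O(n^2):

a = 29, b = 4, c = 2
log_b(a) = log_4(29) = 2.4290

Case 1: c = 2 < log_4(29) = 2.4290
T(n) = O(n^(log_4 29))

For T(n) = 29T(n/4) + O(n^2): log_4(29) = 2.4290. This is Case 1 of the Master Theorem (c < log_b(a), work dominated by leaves), giving O(n^(log_4 29)).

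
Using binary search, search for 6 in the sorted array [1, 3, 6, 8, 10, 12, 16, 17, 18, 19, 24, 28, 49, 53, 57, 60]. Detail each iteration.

Binary search for 6 in [1, 3, 6, 8, 10, 12, 16, 17, 18, 19, 24, 28, 49, 53, 57, 60]:

lo=0, hi=15, mid=7, arr[mid]=17 -> 17 > 6, search left half
lo=0, hi=6, mid=3, arr[mid]=8 -> 8 > 6, search left half
lo=0, hi=2, mid=1, arr[mid]=3 -> 3 < 6, search right half
lo=2, hi=2, mid=2, arr[mid]=6 -> Found target at index 2!

Binary search finds 6 at index 2 after 4 comparisons. The search repeatedly halves the search space by comparing with the middle element.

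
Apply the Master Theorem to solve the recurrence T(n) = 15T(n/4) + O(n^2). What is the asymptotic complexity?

Master Theorem for T(n) = 15T(n/4) + O(n^2):

a = 15, b = 4, c = 2
log_b(a) = log_4(15) = 1.9534

Case 3: c = 2 > log_4(15) = 1.9534
T(n) = O(n^2) = O(n^2)

For T(n) = 15T(n/4) + O(n^2): log_4(15) = 1.9534. This is Case 3 of the Master Theorem (c > log_b(a), work dominated by root), giving O(n^2).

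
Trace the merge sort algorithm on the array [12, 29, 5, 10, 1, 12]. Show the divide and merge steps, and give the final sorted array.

Merge sort trace:

Split: [12, 29, 5, 10, 1, 12] -> [12, 29, 5] and [10, 1, 12]
  Split: [12, 29, 5] -> [12] and [29, 5]
    Split: [29, 5] -> [29] and [5]
    Merge: [29] + [5] -> [5, 29]
  Merge: [12] + [5, 29] -> [5, 12, 29]
  Split: [10, 1, 12] -> [10] and [1, 12]
    Split: [1, 12] -> [1] and [12]
    Merge: [1] + [12] -> [1, 12]
  Merge: [10] + [1, 12] -> [1, 10, 12]
Merge: [5, 12, 29] + [1, 10, 12] -> [1, 5, 10, 12, 12, 29]

Final sorted array: [1, 5, 10, 12, 12, 29]

The merge sort proceeds by recursively splitting the array and merging sorted halves.
After all merges, the sorted array is [1, 5, 10, 12, 12, 29].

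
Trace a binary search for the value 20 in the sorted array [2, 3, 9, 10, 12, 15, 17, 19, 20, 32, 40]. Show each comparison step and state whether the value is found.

Binary search for 20 in [2, 3, 9, 10, 12, 15, 17, 19, 20, 32, 40]:

lo=0, hi=10, mid=5, arr[mid]=15 -> 15 < 20, search right half
lo=6, hi=10, mid=8, arr[mid]=20 -> Found target at index 8!

Binary search finds 20 at index 8 after 2 comparisons. The search repeatedly halves the search space by comparing with the middle element.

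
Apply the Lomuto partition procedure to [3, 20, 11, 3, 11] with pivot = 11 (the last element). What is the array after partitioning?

Lomuto partition with pivot = 11:

Initial array: [3, 20, 11, 3, 11]

arr[0]=3 <= 11: swap with position 0, array becomes [3, 20, 11, 3, 11]
arr[1]=20 > 11: no swap
arr[2]=11 <= 11: swap with position 1, array becomes [3, 11, 20, 3, 11]
arr[3]=3 <= 11: swap with position 2, array becomes [3, 11, 3, 20, 11]

Place pivot at position 3: [3, 11, 3, 11, 20]
Pivot position: 3

After partitioning with pivot 11, the array becomes [3, 11, 3, 11, 20]. The pivot is placed at index 3. All elements to the left of the pivot are <= 11, and all elements to the right are > 11.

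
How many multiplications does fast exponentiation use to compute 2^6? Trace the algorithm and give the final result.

Computing 2^6 by squaring (build up from 2^1; each line after the first costs one multiplication):

2^1 = 2
2^2 = (2^1)^2 = 2^2 = 4
2^3 = 2 * 2^2 = 2 * 4 = 8
2^6 = (2^3)^2 = 8^2 = 64

Result: 64
Multiplications needed: 3 (3 lines after 2^1)

2^6 = 64. Using exponentiation by squaring, this requires 3 multiplications. The key idea: if the exponent is even, square the half-power; if odd, multiply by the base once.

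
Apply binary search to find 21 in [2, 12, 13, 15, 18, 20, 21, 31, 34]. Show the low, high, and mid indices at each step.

Binary search for 21 in [2, 12, 13, 15, 18, 20, 21, 31, 34]:

lo=0, hi=8, mid=4, arr[mid]=18 -> 18 < 21, search right half
lo=5, hi=8, mid=6, arr[mid]=21 -> Found target at index 6!

Binary search finds 21 at index 6 after 2 comparisons. The search repeatedly halves the search space by comparing with the middle element.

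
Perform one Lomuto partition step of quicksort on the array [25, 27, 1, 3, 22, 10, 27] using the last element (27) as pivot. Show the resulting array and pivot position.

Lomuto partition with pivot = 27:

Initial array: [25, 27, 1, 3, 22, 10, 27]

arr[0]=25 <= 27: swap with position 0, array becomes [25, 27, 1, 3, 22, 10, 27]
arr[1]=27 <= 27: swap with position 1, array becomes [25, 27, 1, 3, 22, 10, 27]
arr[2]=1 <= 27: swap with position 2, array becomes [25, 27, 1, 3, 22, 10, 27]
arr[3]=3 <= 27: swap with position 3, array becomes [25, 27, 1, 3, 22, 10, 27]
arr[4]=22 <= 27: swap with position 4, array becomes [25, 27, 1, 3, 22, 10, 27]
arr[5]=10 <= 27: swap with position 5, array becomes [25, 27, 1, 3, 22, 10, 27]

Place pivot at position 6: [25, 27, 1, 3, 22, 10, 27]
Pivot position: 6

After partitioning with pivot 27, the array becomes [25, 27, 1, 3, 22, 10, 27]. The pivot is placed at index 6. All elements to the left of the pivot are <= 27, and all elements to the right are > 27.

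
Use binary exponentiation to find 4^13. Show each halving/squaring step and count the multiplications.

Computing 4^13 by squaring (build up from 4^1; each line after the first costs one multiplication):

4^1 = 4
4^2 = (4^1)^2 = 4^2 = 16
4^3 = 4 * 4^2 = 4 * 16 = 64
4^6 = (4^3)^2 = 64^2 = 4096
4^12 = (4^6)^2 = 4096^2 = 16777216
4^13 = 4 * 4^12 = 4 * 16777216 = 67108864

Result: 67108864
Multiplications needed: 5 (5 lines after 4^1)

4^13 = 67108864. Using exponentiation by squaring, this requires 5 multiplications. The key idea: if the exponent is even, square the half-power; if odd, multiply by the base once.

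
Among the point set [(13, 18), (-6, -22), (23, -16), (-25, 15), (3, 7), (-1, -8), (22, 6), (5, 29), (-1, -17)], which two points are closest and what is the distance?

Computing all pairwise distances among 9 points:

d((13, 18), (-6, -22)) = 44.2832
d((13, 18), (23, -16)) = 35.4401
d((13, 18), (-25, 15)) = 38.1182
d((13, 18), (3, 7)) = 14.8661
d((13, 18), (-1, -8)) = 29.5296
d((13, 18), (22, 6)) = 15.0
d((13, 18), (5, 29)) = 13.6015
d((13, 18), (-1, -17)) = 37.6962
d((-6, -22), (23, -16)) = 29.6142
d((-6, -22), (-25, 15)) = 41.5933
d((-6, -22), (3, 7)) = 30.3645
d((-6, -22), (-1, -8)) = 14.8661
d((-6, -22), (22, 6)) = 39.598
d((-6, -22), (5, 29)) = 52.1728
d((-6, -22), (-1, -17)) = 7.0711 <-- minimum
d((23, -16), (-25, 15)) = 57.1402
d((23, -16), (3, 7)) = 30.4795
d((23, -16), (-1, -8)) = 25.2982
d((23, -16), (22, 6)) = 22.0227
d((23, -16), (5, 29)) = 48.4665
d((23, -16), (-1, -17)) = 24.0208
d((-25, 15), (3, 7)) = 29.1204
d((-25, 15), (-1, -8)) = 33.2415
d((-25, 15), (22, 6)) = 47.8539
d((-25, 15), (5, 29)) = 33.1059
d((-25, 15), (-1, -17)) = 40.0
d((3, 7), (-1, -8)) = 15.5242
d((3, 7), (22, 6)) = 19.0263
d((3, 7), (5, 29)) = 22.0907
d((3, 7), (-1, -17)) = 24.3311
d((-1, -8), (22, 6)) = 26.9258
d((-1, -8), (5, 29)) = 37.4833
d((-1, -8), (-1, -17)) = 9.0
d((22, 6), (5, 29)) = 28.6007
d((22, 6), (-1, -17)) = 32.5269
d((5, 29), (-1, -17)) = 46.3897

Closest pair: (-6, -22) and (-1, -17) with distance 7.0711

The closest pair is (-6, -22) and (-1, -17) with Euclidean distance 7.0711. For 9 points, brute-force pairwise comparison is shown above. For large n, the divide-and-conquer algorithm (sort by x, recurse on halves, check the dividing strip) achieves O(n log n).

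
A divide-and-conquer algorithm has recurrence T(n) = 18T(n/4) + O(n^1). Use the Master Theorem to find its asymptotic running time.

Master Theorem for T(n) = 18T(n/4) + O(n^1):

a = 18, b = 4, c = 1
log_b(a) = log_4(18) = 2.0850

Case 1: c = 1 < log_4(18) = 2.0850
T(n) = O(n^(log_4 18))

For T(n) = 18T(n/4) + O(n^1): log_4(18) = 2.0850. This is Case 1 of the Master Theorem (c < log_b(a), work dominated by leaves), giving O(n^(log_4 18)).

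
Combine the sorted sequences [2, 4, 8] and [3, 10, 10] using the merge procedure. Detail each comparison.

Merging process:

Compare 2 vs 3: take 2 from left. Merged: [2]
Compare 4 vs 3: take 3 from right. Merged: [2, 3]
Compare 4 vs 10: take 4 from left. Merged: [2, 3, 4]
Compare 8 vs 10: take 8 from left. Merged: [2, 3, 4, 8]
Append remaining from right: [10, 10]. Merged: [2, 3, 4, 8, 10, 10]

Final merged array: [2, 3, 4, 8, 10, 10]
Total comparisons: 4

The merged array is [2, 3, 4, 8, 10, 10], requiring 4 comparisons. The merge step runs in O(n) time where n is the total number of elements.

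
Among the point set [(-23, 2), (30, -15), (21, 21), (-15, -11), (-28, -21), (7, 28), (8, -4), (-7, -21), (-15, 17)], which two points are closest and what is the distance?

Computing all pairwise distances among 9 points:

d((-23, 2), (30, -15)) = 55.6597
d((-23, 2), (21, 21)) = 47.927
d((-23, 2), (-15, -11)) = 15.2643
d((-23, 2), (-28, -21)) = 23.5372
d((-23, 2), (7, 28)) = 39.6989
d((-23, 2), (8, -4)) = 31.5753
d((-23, 2), (-7, -21)) = 28.0179
d((-23, 2), (-15, 17)) = 17.0
d((30, -15), (21, 21)) = 37.108
d((30, -15), (-15, -11)) = 45.1774
d((30, -15), (-28, -21)) = 58.3095
d((30, -15), (7, 28)) = 48.7647
d((30, -15), (8, -4)) = 24.5967
d((30, -15), (-7, -21)) = 37.4833
d((30, -15), (-15, 17)) = 55.2178
d((21, 21), (-15, -11)) = 48.1664
d((21, 21), (-28, -21)) = 64.5368
d((21, 21), (7, 28)) = 15.6525
d((21, 21), (8, -4)) = 28.178
d((21, 21), (-7, -21)) = 50.4777
d((21, 21), (-15, 17)) = 36.2215
d((-15, -11), (-28, -21)) = 16.4012
d((-15, -11), (7, 28)) = 44.7772
d((-15, -11), (8, -4)) = 24.0416
d((-15, -11), (-7, -21)) = 12.8062 <-- minimum
d((-15, -11), (-15, 17)) = 28.0
d((-28, -21), (7, 28)) = 60.2163
d((-28, -21), (8, -4)) = 39.8121
d((-28, -21), (-7, -21)) = 21.0
d((-28, -21), (-15, 17)) = 40.1622
d((7, 28), (8, -4)) = 32.0156
d((7, 28), (-7, -21)) = 50.9608
d((7, 28), (-15, 17)) = 24.5967
d((8, -4), (-7, -21)) = 22.6716
d((8, -4), (-15, 17)) = 31.1448
d((-7, -21), (-15, 17)) = 38.833

Closest pair: (-15, -11) and (-7, -21) with distance 12.8062

The closest pair is (-15, -11) and (-7, -21) with Euclidean distance 12.8062. For 9 points, brute-force pairwise comparison is shown above. For large n, the divide-and-conquer algorithm (sort by x, recurse on halves, check the dividing strip) achieves O(n log n).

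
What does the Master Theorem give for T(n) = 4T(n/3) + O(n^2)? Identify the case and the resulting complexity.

Master Theorem for T(n) = 4T(n/3) + O(n^2):

a = 4, b = 3, c = 2
log_b(a) = log_3(4) = 1.2619

Case 3: c = 2 > log_3(4) = 1.2619
T(n) = O(n^2) = O(n^2)

For T(n) = 4T(n/3) + O(n^2): log_3(4) = 1.2619. This is Case 3 of the Master Theorem (c > log_b(a), work dominated by root), giving O(n^2).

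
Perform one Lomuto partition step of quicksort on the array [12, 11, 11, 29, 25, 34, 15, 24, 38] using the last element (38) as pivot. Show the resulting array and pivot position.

Lomuto partition with pivot = 38:

Initial array: [12, 11, 11, 29, 25, 34, 15, 24, 38]

arr[0]=12 <= 38: swap with position 0, array becomes [12, 11, 11, 29, 25, 34, 15, 24, 38]
arr[1]=11 <= 38: swap with position 1, array becomes [12, 11, 11, 29, 25, 34, 15, 24, 38]
arr[2]=11 <= 38: swap with position 2, array becomes [12, 11, 11, 29, 25, 34, 15, 24, 38]
arr[3]=29 <= 38: swap with position 3, array becomes [12, 11, 11, 29, 25, 34, 15, 24, 38]
arr[4]=25 <= 38: swap with position 4, array becomes [12, 11, 11, 29, 25, 34, 15, 24, 38]
arr[5]=34 <= 38: swap with position 5, array becomes [12, 11, 11, 29, 25, 34, 15, 24, 38]
arr[6]=15 <= 38: swap with position 6, array becomes [12, 11, 11, 29, 25, 34, 15, 24, 38]
arr[7]=24 <= 38: swap with position 7, array becomes [12, 11, 11, 29, 25, 34, 15, 24, 38]

Place pivot at position 8: [12, 11, 11, 29, 25, 34, 15, 24, 38]
Pivot position: 8

After partitioning with pivot 38, the array becomes [12, 11, 11, 29, 25, 34, 15, 24, 38]. The pivot is placed at index 8. All elements to the left of the pivot are <= 38, and all elements to the right are > 38.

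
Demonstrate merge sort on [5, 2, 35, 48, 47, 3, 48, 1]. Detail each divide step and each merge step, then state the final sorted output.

Merge sort trace:

Split: [5, 2, 35, 48, 47, 3, 48, 1] -> [5, 2, 35, 48] and [47, 3, 48, 1]
  Split: [5, 2, 35, 48] -> [5, 2] and [35, 48]
    Split: [5, 2] -> [5] and [2]
    Merge: [5] + [2] -> [2, 5]
    Split: [35, 48] -> [35] and [48]
    Merge: [35] + [48] -> [35, 48]
  Merge: [2, 5] + [35, 48] -> [2, 5, 35, 48]
  Split: [47, 3, 48, 1] -> [47, 3] and [48, 1]
    Split: [47, 3] -> [47] and [3]
    Merge: [47] + [3] -> [3, 47]
    Split: [48, 1] -> [48] and [1]
    Merge: [48] + [1] -> [1, 48]
  Merge: [3, 47] + [1, 48] -> [1, 3, 47, 48]
Merge: [2, 5, 35, 48] + [1, 3, 47, 48] -> [1, 2, 3, 5, 35, 47, 48, 48]

Final sorted array: [1, 2, 3, 5, 35, 47, 48, 48]

The merge sort proceeds by recursively splitting the array and merging sorted halves.
After all merges, the sorted array is [1, 2, 3, 5, 35, 47, 48, 48].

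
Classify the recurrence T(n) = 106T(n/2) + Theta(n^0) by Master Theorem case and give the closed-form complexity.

Master Theorem for T(n) = 106T(n/2) + O(n^0):

a = 106, b = 2, c = 0
log_b(a) = log_2(106) = 6.7279

Case 1: c = 0 < log_2(106) = 6.7279
T(n) = O(n^(log_2 106))

For T(n) = 106T(n/2) + O(n^0): log_2(106) = 6.7279. This is Case 1 of the Master Theorem (c < log_b(a), work dominated by leaves), giving O(n^(log_2 106)).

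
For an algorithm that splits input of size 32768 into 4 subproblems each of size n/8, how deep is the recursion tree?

For divide and conquer with division factor 8:

Problem sizes at each level:
Level 0: 32768
Level 1: 4096
Level 2: 512
Level 3: 64
Level 4: 8
Level 5: 1

The root is level 0 and the size-1 base case is level 5 (the tree spans levels 0 through 5, i.e. 6 levels counting the root), so the depth is the number of divisions: log_8(32768) = 5

The recursion tree depth is log_8(32768) = 5. At each level, the problem size is divided by 8, so it takes 5 divisions to reduce to a base case of size 1. The algorithm makes 4 recursive calls at each level.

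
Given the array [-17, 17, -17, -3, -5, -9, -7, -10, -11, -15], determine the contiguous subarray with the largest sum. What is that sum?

Using Kadane's algorithm on [-17, 17, -17, -3, -5, -9, -7, -10, -11, -15]:

Scanning through the array:
Position 1 (value 17): max_ending_here = 17, max_so_far = 17
Position 2 (value -17): max_ending_here = 0, max_so_far = 17
Position 3 (value -3): max_ending_here = -3, max_so_far = 17
Position 4 (value -5): max_ending_here = -5, max_so_far = 17
Position 5 (value -9): max_ending_here = -9, max_so_far = 17
Position 6 (value -7): max_ending_here = -7, max_so_far = 17
Position 7 (value -10): max_ending_here = -10, max_so_far = 17
Position 8 (value -11): max_ending_here = -11, max_so_far = 17
Position 9 (value -15): max_ending_here = -15, max_so_far = 17

Maximum subarray: [17]
Maximum sum: 17

The maximum subarray is [17] with sum 17. This subarray runs from index 1 to index 1.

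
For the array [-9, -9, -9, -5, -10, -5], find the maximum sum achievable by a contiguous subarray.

Using Kadane's algorithm on [-9, -9, -9, -5, -10, -5]:

Scanning through the array:
Position 1 (value -9): max_ending_here = -9, max_so_far = -9
Position 2 (value -9): max_ending_here = -9, max_so_far = -9
Position 3 (value -5): max_ending_here = -5, max_so_far = -5
Position 4 (value -10): max_ending_here = -10, max_so_far = -5
Position 5 (value -5): max_ending_here = -5, max_so_far = -5

Maximum subarray: [-5]
Maximum sum: -5

The maximum subarray is [-5] with sum -5. This subarray runs from index 3 to index 3.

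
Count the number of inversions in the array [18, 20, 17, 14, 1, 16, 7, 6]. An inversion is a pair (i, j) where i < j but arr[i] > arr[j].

Finding inversions in [18, 20, 17, 14, 1, 16, 7, 6]:

(0, 2): arr[0]=18 > arr[2]=17
(0, 3): arr[0]=18 > arr[3]=14
(0, 4): arr[0]=18 > arr[4]=1
(0, 5): arr[0]=18 > arr[5]=16
(0, 6): arr[0]=18 > arr[6]=7
(0, 7): arr[0]=18 > arr[7]=6
(1, 2): arr[1]=20 > arr[2]=17
(1, 3): arr[1]=20 > arr[3]=14
(1, 4): arr[1]=20 > arr[4]=1
(1, 5): arr[1]=20 > arr[5]=16
(1, 6): arr[1]=20 > arr[6]=7
(1, 7): arr[1]=20 > arr[7]=6
(2, 3): arr[2]=17 > arr[3]=14
(2, 4): arr[2]=17 > arr[4]=1
(2, 5): arr[2]=17 > arr[5]=16
(2, 6): arr[2]=17 > arr[6]=7
(2, 7): arr[2]=17 > arr[7]=6
(3, 4): arr[3]=14 > arr[4]=1
(3, 6): arr[3]=14 > arr[6]=7
(3, 7): arr[3]=14 > arr[7]=6
(5, 6): arr[5]=16 > arr[6]=7
(5, 7): arr[5]=16 > arr[7]=6
(6, 7): arr[6]=7 > arr[7]=6

Total inversions: 23

The array has 23 inversion(s): (0,2), (0,3), (0,4), (0,5), (0,6), (0,7), (1,2), (1,3), (1,4), (1,5), (1,6), (1,7), (2,3), (2,4), (2,5), (2,6), (2,7), (3,4), (3,6), (3,7), (5,6), (5,7), (6,7). Each pair (i,j) satisfies i < j and arr[i] > arr[j].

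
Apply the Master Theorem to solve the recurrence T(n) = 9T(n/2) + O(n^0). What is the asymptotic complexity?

Master Theorem for T(n) = 9T(n/2) + O(n^0):

a = 9, b = 2, c = 0
log_b(a) = log_2(9) = 3.1699

Case 1: c = 0 < log_2(9) = 3.1699
T(n) = O(n^(log_2 9))

For T(n) = 9T(n/2) + O(n^0): log_2(9) = 3.1699. This is Case 1 of the Master Theorem (c < log_b(a), work dominated by leaves), giving O(n^(log_2 9)).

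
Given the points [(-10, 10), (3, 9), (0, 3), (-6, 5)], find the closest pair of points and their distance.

Computing all pairwise distances among 4 points:

d((-10, 10), (3, 9)) = 13.0384
d((-10, 10), (0, 3)) = 12.2066
d((-10, 10), (-6, 5)) = 6.4031
d((3, 9), (0, 3)) = 6.7082
d((3, 9), (-6, 5)) = 9.8489
d((0, 3), (-6, 5)) = 6.3246 <-- minimum

Closest pair: (0, 3) and (-6, 5) with distance 6.3246

The closest pair is (0, 3) and (-6, 5) with Euclidean distance 6.3246. For 4 points, brute-force pairwise comparison is shown above. For large n, the divide-and-conquer algorithm (sort by x, recurse on halves, check the dividing strip) achieves O(n log n).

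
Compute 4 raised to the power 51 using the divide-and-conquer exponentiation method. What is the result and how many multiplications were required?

Computing 4^51 by squaring (build up from 4^1; each line after the first costs one multiplication):

4^1 = 4
4^2 = (4^1)^2 = 4^2 = 16
4^3 = 4 * 4^2 = 4 * 16 = 64
4^6 = (4^3)^2 = 64^2 = 4096
4^12 = (4^6)^2 = 4096^2 = 16777216
4^24 = (4^12)^2 = 16777216^2 = 281474976710656
4^25 = 4 * 4^24 = 4 * 281474976710656 = 1125899906842624
4^50 = (4^25)^2 = 1125899906842624^2 = 1267650600228229401496703205376
4^51 = 4 * 4^50 = 4 * 1267650600228229401496703205376 = 5070602400912917605986812821504

Result: 5070602400912917605986812821504
Multiplications needed: 8 (8 lines after 4^1)

4^51 = 5070602400912917605986812821504. Using exponentiation by squaring, this requires 8 multiplications. The key idea: if the exponent is even, square the half-power; if odd, multiply by the base once.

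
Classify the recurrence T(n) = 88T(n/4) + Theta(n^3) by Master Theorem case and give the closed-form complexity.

Master Theorem for T(n) = 88T(n/4) + O(n^3):

a = 88, b = 4, c = 3
log_b(a) = log_4(88) = 3.2297

Case 1: c = 3 < log_4(88) = 3.2297
T(n) = O(n^(log_4 88))

For T(n) = 88T(n/4) + O(n^3): log_4(88) = 3.2297. This is Case 1 of the Master Theorem (c < log_b(a), work dominated by leaves), giving O(n^(log_4 88)).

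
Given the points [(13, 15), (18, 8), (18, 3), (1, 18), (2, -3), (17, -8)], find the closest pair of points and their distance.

Computing all pairwise distances among 6 points:

d((13, 15), (18, 8)) = 8.6023
d((13, 15), (18, 3)) = 13.0
d((13, 15), (1, 18)) = 12.3693
d((13, 15), (2, -3)) = 21.095
d((13, 15), (17, -8)) = 23.3452
d((18, 8), (18, 3)) = 5.0 <-- minimum
d((18, 8), (1, 18)) = 19.7231
d((18, 8), (2, -3)) = 19.4165
d((18, 8), (17, -8)) = 16.0312
d((18, 3), (1, 18)) = 22.6716
d((18, 3), (2, -3)) = 17.088
d((18, 3), (17, -8)) = 11.0454
d((1, 18), (2, -3)) = 21.0238
d((1, 18), (17, -8)) = 30.5287
d((2, -3), (17, -8)) = 15.8114

Closest pair: (18, 8) and (18, 3) with distance 5.0

The closest pair is (18, 8) and (18, 3) with Euclidean distance 5.0. For 6 points, brute-force pairwise comparison is shown above. For large n, the divide-and-conquer algorithm (sort by x, recurse on halves, check the dividing strip) achieves O(n log n).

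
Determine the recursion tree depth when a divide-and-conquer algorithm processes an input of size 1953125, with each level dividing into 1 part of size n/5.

For divide and conquer with division factor 5:

Problem sizes at each level:
Level 0: 1953125
Level 1: 390625
Level 2: 78125
Level 3: 15625
Level 4: 3125
Level 5: 625
Level 6: 125
Level 7: 25
Level 8: 5
Level 9: 1

The root is level 0 and the size-1 base case is level 9 (the tree spans levels 0 through 9, i.e. 10 levels counting the root), so the depth is the number of divisions: log_5(1953125) = 9

The recursion tree depth is log_5(1953125) = 9. At each level, the problem size is divided by 5, so it takes 9 divisions to reduce to a base case of size 1. The algorithm makes 1 recursive call at each level.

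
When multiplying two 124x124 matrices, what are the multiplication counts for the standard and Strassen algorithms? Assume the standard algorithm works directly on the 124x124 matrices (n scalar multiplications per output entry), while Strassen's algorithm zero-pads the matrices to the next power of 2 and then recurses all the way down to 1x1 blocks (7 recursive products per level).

Matrix multiplication for 124x124 matrices:

Strassen's algorithm requires power-of-2 dimensions. Pad 124x124 to 128x128 (next power of 2).

Standard algorithm: 124^3 = 1906624 multiplications
Strassen's algorithm: 7^(log2(128)) = 7^7 = 823543 multiplications
Savings: 1906624 - 823543 = 1083081 multiplications

Standard: 1906624 multiplications (124^3). Strassen: 823543 multiplications (7^7, after padding to 128x128). Strassen reduces 8 recursive multiplications to 7 at each level.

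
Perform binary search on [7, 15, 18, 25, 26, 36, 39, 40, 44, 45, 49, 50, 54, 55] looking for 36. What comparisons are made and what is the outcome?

Binary search for 36 in [7, 15, 18, 25, 26, 36, 39, 40, 44, 45, 49, 50, 54, 55]:

lo=0, hi=13, mid=6, arr[mid]=39 -> 39 > 36, search left half
lo=0, hi=5, mid=2, arr[mid]=18 -> 18 < 36, search right half
lo=3, hi=5, mid=4, arr[mid]=26 -> 26 < 36, search right half
lo=5, hi=5, mid=5, arr[mid]=36 -> Found target at index 5!

Binary search finds 36 at index 5 after 4 comparisons. The search repeatedly halves the search space by comparing with the middle element.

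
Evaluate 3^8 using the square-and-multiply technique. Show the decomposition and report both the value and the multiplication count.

Computing 3^8 by squaring (build up from 3^1; each line after the first costs one multiplication):

3^1 = 3
3^2 = (3^1)^2 = 3^2 = 9
3^4 = (3^2)^2 = 9^2 = 81
3^8 = (3^4)^2 = 81^2 = 6561

Result: 6561
Multiplications needed: 3 (3 lines after 3^1)

3^8 = 6561. Using exponentiation by squaring, this requires 3 multiplications. The key idea: if the exponent is even, square the half-power; if odd, multiply by the base once.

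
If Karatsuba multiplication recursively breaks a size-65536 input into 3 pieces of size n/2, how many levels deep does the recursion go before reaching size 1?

For divide and conquer with division factor 2:

Problem sizes at each level:
Level 0: 65536
Level 1: 32768
Level 2: 16384
Level 3: 8192
Level 4: 4096
Level 5: 2048
Level 6: 1024
Level 7: 512
Level 8: 256
Level 9: 128
Level 10: 64
Level 11: 32
Level 12: 16
Level 13: 8
Level 14: 4
Level 15: 2
Level 16: 1

The root is level 0 and the size-1 base case is level 16 (the tree spans levels 0 through 16, i.e. 17 levels counting the root), so the depth is the number of divisions: log_2(65536) = 16

The recursion tree depth is log_2(65536) = 16. At each level, the problem size is divided by 2, so it takes 16 divisions to reduce to a base case of size 1. The algorithm makes 3 recursive calls at each level.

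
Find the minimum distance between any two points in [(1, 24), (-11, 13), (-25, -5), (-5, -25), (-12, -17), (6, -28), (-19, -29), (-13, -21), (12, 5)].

Computing all pairwise distances among 9 points:

d((1, 24), (-11, 13)) = 16.2788
d((1, 24), (-25, -5)) = 38.9487
d((1, 24), (-5, -25)) = 49.366
d((1, 24), (-12, -17)) = 43.0116
d((1, 24), (6, -28)) = 52.2398
d((1, 24), (-19, -29)) = 56.648
d((1, 24), (-13, -21)) = 47.1275
d((1, 24), (12, 5)) = 21.9545
d((-11, 13), (-25, -5)) = 22.8035
d((-11, 13), (-5, -25)) = 38.4708
d((-11, 13), (-12, -17)) = 30.0167
d((-11, 13), (6, -28)) = 44.3847
d((-11, 13), (-19, -29)) = 42.7551
d((-11, 13), (-13, -21)) = 34.0588
d((-11, 13), (12, 5)) = 24.3516
d((-25, -5), (-5, -25)) = 28.2843
d((-25, -5), (-12, -17)) = 17.6918
d((-25, -5), (6, -28)) = 38.6005
d((-25, -5), (-19, -29)) = 24.7386
d((-25, -5), (-13, -21)) = 20.0
d((-25, -5), (12, 5)) = 38.3275
d((-5, -25), (-12, -17)) = 10.6301
d((-5, -25), (6, -28)) = 11.4018
d((-5, -25), (-19, -29)) = 14.5602
d((-5, -25), (-13, -21)) = 8.9443
d((-5, -25), (12, 5)) = 34.4819
d((-12, -17), (6, -28)) = 21.095
d((-12, -17), (-19, -29)) = 13.8924
d((-12, -17), (-13, -21)) = 4.1231 <-- minimum
d((-12, -17), (12, 5)) = 32.5576
d((6, -28), (-19, -29)) = 25.02
d((6, -28), (-13, -21)) = 20.2485
d((6, -28), (12, 5)) = 33.541
d((-19, -29), (-13, -21)) = 10.0
d((-19, -29), (12, 5)) = 46.0109
d((-13, -21), (12, 5)) = 36.0694

Closest pair: (-12, -17) and (-13, -21) with distance 4.1231

The closest pair is (-12, -17) and (-13, -21) with Euclidean distance 4.1231. For 9 points, brute-force pairwise comparison is shown above. For large n, the divide-and-conquer algorithm (sort by x, recurse on halves, check the dividing strip) achieves O(n log n).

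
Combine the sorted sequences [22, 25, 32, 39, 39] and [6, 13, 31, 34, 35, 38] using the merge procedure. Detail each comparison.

Merging process:

Compare 22 vs 6: take 6 from right. Merged: [6]
Compare 22 vs 13: take 13 from right. Merged: [6, 13]
Compare 22 vs 31: take 22 from left. Merged: [6, 13, 22]
Compare 25 vs 31: take 25 from left. Merged: [6, 13, 22, 25]
Compare 32 vs 31: take 31 from right. Merged: [6, 13, 22, 25, 31]
Compare 32 vs 34: take 32 from left. Merged: [6, 13, 22, 25, 31, 32]
Compare 39 vs 34: take 34 from right. Merged: [6, 13, 22, 25, 31, 32, 34]
Compare 39 vs 35: take 35 from right. Merged: [6, 13, 22, 25, 31, 32, 34, 35]
Compare 39 vs 38: take 38 from right. Merged: [6, 13, 22, 25, 31, 32, 34, 35, 38]
Append remaining from left: [39, 39]. Merged: [6, 13, 22, 25, 31, 32, 34, 35, 38, 39, 39]

Final merged array: [6, 13, 22, 25, 31, 32, 34, 35, 38, 39, 39]
Total comparisons: 9

The merged array is [6, 13, 22, 25, 31, 32, 34, 35, 38, 39, 39], requiring 9 comparisons. The merge step runs in O(n) time where n is the total number of elements.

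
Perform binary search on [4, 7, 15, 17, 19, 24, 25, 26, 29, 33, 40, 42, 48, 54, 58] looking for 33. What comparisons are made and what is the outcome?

Binary search for 33 in [4, 7, 15, 17, 19, 24, 25, 26, 29, 33, 40, 42, 48, 54, 58]:

lo=0, hi=14, mid=7, arr[mid]=26 -> 26 < 33, search right half
lo=8, hi=14, mid=11, arr[mid]=42 -> 42 > 33, search left half
lo=8, hi=10, mid=9, arr[mid]=33 -> Found target at index 9!

Binary search finds 33 at index 9 after 3 comparisons. The search repeatedly halves the search space by comparing with the middle element.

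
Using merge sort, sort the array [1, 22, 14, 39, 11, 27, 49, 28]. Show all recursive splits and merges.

Merge sort trace:

Split: [1, 22, 14, 39, 11, 27, 49, 28] -> [1, 22, 14, 39] and [11, 27, 49, 28]
  Split: [1, 22, 14, 39] -> [1, 22] and [14, 39]
    Split: [1, 22] -> [1] and [22]
    Merge: [1] + [22] -> [1, 22]
    Split: [14, 39] -> [14] and [39]
    Merge: [14] + [39] -> [14, 39]
  Merge: [1, 22] + [14, 39] -> [1, 14, 22, 39]
  Split: [11, 27, 49, 28] -> [11, 27] and [49, 28]
    Split: [11, 27] -> [11] and [27]
    Merge: [11] + [27] -> [11, 27]
    Split: [49, 28] -> [49] and [28]
    Merge: [49] + [28] -> [28, 49]
  Merge: [11, 27] + [28, 49] -> [11, 27, 28, 49]
Merge: [1, 14, 22, 39] + [11, 27, 28, 49] -> [1, 11, 14, 22, 27, 28, 39, 49]

Final sorted array: [1, 11, 14, 22, 27, 28, 39, 49]

The merge sort proceeds by recursively splitting the array and merging sorted halves.
After all merges, the sorted array is [1, 11, 14, 22, 27, 28, 39, 49].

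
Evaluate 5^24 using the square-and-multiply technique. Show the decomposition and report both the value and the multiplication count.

Computing 5^24 by squaring (build up from 5^1; each line after the first costs one multiplication):

5^1 = 5
5^2 = (5^1)^2 = 5^2 = 25
5^3 = 5 * 5^2 = 5 * 25 = 125
5^6 = (5^3)^2 = 125^2 = 15625
5^12 = (5^6)^2 = 15625^2 = 244140625
5^24 = (5^12)^2 = 244140625^2 = 59604644775390625

Result: 59604644775390625
Multiplications needed: 5 (5 lines after 5^1)

5^24 = 59604644775390625. Using exponentiation by squaring, this requires 5 multiplications. The key idea: if the exponent is even, square the half-power; if odd, multiply by the base once.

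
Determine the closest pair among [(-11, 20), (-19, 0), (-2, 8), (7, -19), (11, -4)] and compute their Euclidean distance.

Computing all pairwise distances among 5 points:

d((-11, 20), (-19, 0)) = 21.5407
d((-11, 20), (-2, 8)) = 15.0 <-- minimum
d((-11, 20), (7, -19)) = 42.9535
d((-11, 20), (11, -4)) = 32.5576
d((-19, 0), (-2, 8)) = 18.7883
d((-19, 0), (7, -19)) = 32.2025
d((-19, 0), (11, -4)) = 30.2655
d((-2, 8), (7, -19)) = 28.4605
d((-2, 8), (11, -4)) = 17.6918
d((7, -19), (11, -4)) = 15.5242

Closest pair: (-11, 20) and (-2, 8) with distance 15.0

The closest pair is (-11, 20) and (-2, 8) with Euclidean distance 15.0. For 5 points, brute-force pairwise comparison is shown above. For large n, the divide-and-conquer algorithm (sort by x, recurse on halves, check the dividing strip) achieves O(n log n).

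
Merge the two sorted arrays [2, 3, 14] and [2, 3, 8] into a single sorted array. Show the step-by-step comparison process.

Merging process:

Compare 2 vs 2: take 2 from left. Merged: [2]
Compare 3 vs 2: take 2 from right. Merged: [2, 2]
Compare 3 vs 3: take 3 from left. Merged: [2, 2, 3]
Compare 14 vs 3: take 3 from right. Merged: [2, 2, 3, 3]
Compare 14 vs 8: take 8 from right. Merged: [2, 2, 3, 3, 8]
Append remaining from left: [14]. Merged: [2, 2, 3, 3, 8, 14]

Final merged array: [2, 2, 3, 3, 8, 14]
Total comparisons: 5

The merged array is [2, 2, 3, 3, 8, 14], requiring 5 comparisons. The merge step runs in O(n) time where n is the total number of elements.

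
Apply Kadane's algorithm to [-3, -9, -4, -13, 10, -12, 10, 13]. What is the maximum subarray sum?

Using Kadane's algorithm on [-3, -9, -4, -13, 10, -12, 10, 13]:

Scanning through the array:
Position 1 (value -9): max_ending_here = -9, max_so_far = -3
Position 2 (value -4): max_ending_here = -4, max_so_far = -3
Position 3 (value -13): max_ending_here = -13, max_so_far = -3
Position 4 (value 10): max_ending_here = 10, max_so_far = 10
Position 5 (value -12): max_ending_here = -2, max_so_far = 10
Position 6 (value 10): max_ending_here = 10, max_so_far = 10
Position 7 (value 13): max_ending_here = 23, max_so_far = 23

Maximum subarray: [10, 13]
Maximum sum: 23

The maximum subarray is [10, 13] with sum 23. This subarray runs from index 6 to index 7.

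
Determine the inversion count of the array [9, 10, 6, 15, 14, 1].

Finding inversions in [9, 10, 6, 15, 14, 1]:

(0, 2): arr[0]=9 > arr[2]=6
(0, 5): arr[0]=9 > arr[5]=1
(1, 2): arr[1]=10 > arr[2]=6
(1, 5): arr[1]=10 > arr[5]=1
(2, 5): arr[2]=6 > arr[5]=1
(3, 4): arr[3]=15 > arr[4]=14
(3, 5): arr[3]=15 > arr[5]=1
(4, 5): arr[4]=14 > arr[5]=1

Total inversions: 8

The array has 8 inversion(s): (0,2), (0,5), (1,2), (1,5), (2,5), (3,4), (3,5), (4,5). Each pair (i,j) satisfies i < j and arr[i] > arr[j].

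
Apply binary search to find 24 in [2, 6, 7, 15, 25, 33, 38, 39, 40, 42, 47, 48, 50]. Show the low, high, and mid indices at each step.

Binary search for 24 in [2, 6, 7, 15, 25, 33, 38, 39, 40, 42, 47, 48, 50]:

lo=0, hi=12, mid=6, arr[mid]=38 -> 38 > 24, search left half
lo=0, hi=5, mid=2, arr[mid]=7 -> 7 < 24, search right half
lo=3, hi=5, mid=4, arr[mid]=25 -> 25 > 24, search left half
lo=3, hi=3, mid=3, arr[mid]=15 -> 15 < 24, search right half
lo=4 > hi=3, target 24 not found

Binary search determines that 24 is not in the array after 4 comparisons. The search space was exhausted without finding the target.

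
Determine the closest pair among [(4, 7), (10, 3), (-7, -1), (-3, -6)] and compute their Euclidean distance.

Computing all pairwise distances among 4 points:

d((4, 7), (10, 3)) = 7.2111
d((4, 7), (-7, -1)) = 13.6015
d((4, 7), (-3, -6)) = 14.7648
d((10, 3), (-7, -1)) = 17.4642
d((10, 3), (-3, -6)) = 15.8114
d((-7, -1), (-3, -6)) = 6.4031 <-- minimum

Closest pair: (-7, -1) and (-3, -6) with distance 6.4031

The closest pair is (-7, -1) and (-3, -6) with Euclidean distance 6.4031. For 4 points, brute-force pairwise comparison is shown above. For large n, the divide-and-conquer algorithm (sort by x, recurse on halves, check the dividing strip) achieves O(n log n).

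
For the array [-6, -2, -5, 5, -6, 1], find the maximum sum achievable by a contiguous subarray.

Using Kadane's algorithm on [-6, -2, -5, 5, -6, 1]:

Scanning through the array:
Position 1 (value -2): max_ending_here = -2, max_so_far = -2
Position 2 (value -5): max_ending_here = -5, max_so_far = -2
Position 3 (value 5): max_ending_here = 5, max_so_far = 5
Position 4 (value -6): max_ending_here = -1, max_so_far = 5
Position 5 (value 1): max_ending_here = 1, max_so_far = 5

Maximum subarray: [5]
Maximum sum: 5

The maximum subarray is [5] with sum 5. This subarray runs from index 3 to index 3.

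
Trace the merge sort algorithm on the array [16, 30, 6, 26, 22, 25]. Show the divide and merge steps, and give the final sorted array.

Merge sort trace:

Split: [16, 30, 6, 26, 22, 25] -> [16, 30, 6] and [26, 22, 25]
  Split: [16, 30, 6] -> [16] and [30, 6]
    Split: [30, 6] -> [30] and [6]
    Merge: [30] + [6] -> [6, 30]
  Merge: [16] + [6, 30] -> [6, 16, 30]
  Split: [26, 22, 25] -> [26] and [22, 25]
    Split: [22, 25] -> [22] and [25]
    Merge: [22] + [25] -> [22, 25]
  Merge: [26] + [22, 25] -> [22, 25, 26]
Merge: [6, 16, 30] + [22, 25, 26] -> [6, 16, 22, 25, 26, 30]

Final sorted array: [6, 16, 22, 25, 26, 30]

The merge sort proceeds by recursively splitting the array and merging sorted halves.
After all merges, the sorted array is [6, 16, 22, 25, 26, 30].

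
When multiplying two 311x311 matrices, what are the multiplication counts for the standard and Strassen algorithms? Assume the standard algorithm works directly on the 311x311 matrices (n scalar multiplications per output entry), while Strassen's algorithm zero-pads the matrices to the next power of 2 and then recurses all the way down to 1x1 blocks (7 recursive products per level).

Matrix multiplication for 311x311 matrices:

Strassen's algorithm requires power-of-2 dimensions. Pad 311x311 to 512x512 (next power of 2).

Standard algorithm: 311^3 = 30080231 multiplications
Strassen's algorithm: 7^(log2(512)) = 7^9 = 40353607 multiplications
Difference: 30080231 - 40353607 = -10273376 (Strassen uses MORE here due to padding overhead — for small or just-over-power-of-2 n, padding can outweigh the per-level savings)

Standard: 30080231 multiplications (311^3). Strassen: 40353607 multiplications (7^9, after padding to 512x512). Strassen reduces 8 recursive multiplications to 7 at each level.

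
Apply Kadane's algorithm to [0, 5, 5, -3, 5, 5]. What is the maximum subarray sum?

Using Kadane's algorithm on [0, 5, 5, -3, 5, 5]:

Scanning through the array:
Position 1 (value 5): max_ending_here = 5, max_so_far = 5
Position 2 (value 5): max_ending_here = 10, max_so_far = 10
Position 3 (value -3): max_ending_here = 7, max_so_far = 10
Position 4 (value 5): max_ending_here = 12, max_so_far = 12
Position 5 (value 5): max_ending_here = 17, max_so_far = 17

Maximum subarray: [0, 5, 5, -3, 5, 5]
Maximum sum: 17

The maximum subarray is [0, 5, 5, -3, 5, 5] with sum 17. This subarray runs from index 0 to index 5.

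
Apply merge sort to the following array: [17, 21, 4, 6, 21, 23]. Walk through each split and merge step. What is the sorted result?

Merge sort trace:

Split: [17, 21, 4, 6, 21, 23] -> [17, 21, 4] and [6, 21, 23]
  Split: [17, 21, 4] -> [17] and [21, 4]
    Split: [21, 4] -> [21] and [4]
    Merge: [21] + [4] -> [4, 21]
  Merge: [17] + [4, 21] -> [4, 17, 21]
  Split: [6, 21, 23] -> [6] and [21, 23]
    Split: [21, 23] -> [21] and [23]
    Merge: [21] + [23] -> [21, 23]
  Merge: [6] + [21, 23] -> [6, 21, 23]
Merge: [4, 17, 21] + [6, 21, 23] -> [4, 6, 17, 21, 21, 23]

Final sorted array: [4, 6, 17, 21, 21, 23]

The merge sort proceeds by recursively splitting the array and merging sorted halves.
After all merges, the sorted array is [4, 6, 17, 21, 21, 23].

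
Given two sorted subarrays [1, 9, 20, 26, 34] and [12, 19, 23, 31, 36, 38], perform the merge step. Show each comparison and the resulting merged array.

Merging process:

Compare 1 vs 12: take 1 from left. Merged: [1]
Compare 9 vs 12: take 9 from left. Merged: [1, 9]
Compare 20 vs 12: take 12 from right. Merged: [1, 9, 12]
Compare 20 vs 19: take 19 from right. Merged: [1, 9, 12, 19]
Compare 20 vs 23: take 20 from left. Merged: [1, 9, 12, 19, 20]
Compare 26 vs 23: take 23 from right. Merged: [1, 9, 12, 19, 20, 23]
Compare 26 vs 31: take 26 from left. Merged: [1, 9, 12, 19, 20, 23, 26]
Compare 34 vs 31: take 31 from right. Merged: [1, 9, 12, 19, 20, 23, 26, 31]
Compare 34 vs 36: take 34 from left. Merged: [1, 9, 12, 19, 20, 23, 26, 31, 34]
Append remaining from right: [36, 38]. Merged: [1, 9, 12, 19, 20, 23, 26, 31, 34, 36, 38]

Final merged array: [1, 9, 12, 19, 20, 23, 26, 31, 34, 36, 38]
Total comparisons: 9

The merged array is [1, 9, 12, 19, 20, 23, 26, 31, 34, 36, 38], requiring 9 comparisons. The merge step runs in O(n) time where n is the total number of elements.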